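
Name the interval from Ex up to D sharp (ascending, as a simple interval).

The letter names run E→D, a span of 6 letter steps, so the interval is some kind of seventh.
E## to D# is 9 semitones. A major seventh is 11, so 9 makes it diminished.

diminished seventh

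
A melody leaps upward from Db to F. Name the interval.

major third

Counting letters D–E–F gives a third.
Db→F = 4 semitones, exactly the major third.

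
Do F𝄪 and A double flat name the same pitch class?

F## = pitch class 7 and Abb = pitch class 7 — the same pitch class, so they are enharmonic equivalents.

Yes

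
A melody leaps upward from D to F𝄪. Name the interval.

Counting letters D–E–F gives a third.
D→F## = 5 semitones, 1 wider than the major third (4), so augmented.

augmented third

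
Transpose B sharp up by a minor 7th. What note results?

A#

A seventh above B lands on the letter A.
A minor seventh spans 10 semitones, so B# moves to pitch class 10. On the letter A that is A#.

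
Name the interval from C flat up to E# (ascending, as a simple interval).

doubly augmented third

Counting letters C–D–E gives a third.
Cb→E# = 6 semitones, 2 wider than the major third (4), so doubly augmented.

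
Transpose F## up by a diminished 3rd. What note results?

A

A third above F lands on the letter A.
A diminished third spans 2 semitones, so F## moves to pitch class 9. On the letter A that is A.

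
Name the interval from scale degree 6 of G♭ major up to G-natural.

Scale degree 6 of Gb major is Eb.
Eb up to G: letters E→G make it a third; 4 semitones makes it major.

major third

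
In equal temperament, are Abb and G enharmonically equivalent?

Yes

Abb is pitch class 7; G is pitch class 7.
All spellings map to pitch class 7, so they are enharmonically equivalent.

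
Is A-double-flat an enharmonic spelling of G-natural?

Yes

Abb is pitch class 7; G is pitch class 7.
All spellings map to pitch class 7, so they are enharmonically equivalent.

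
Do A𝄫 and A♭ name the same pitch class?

No

Two spellings are enharmonically equivalent only if they share a pitch class.
Here Abb → 7, Ab → 8; 7 ≠ 8, so they are not.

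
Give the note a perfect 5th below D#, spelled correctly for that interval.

G#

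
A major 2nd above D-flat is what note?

Eb

A second above D lands on the letter E.
A major second spans 2 semitones, so Db moves to pitch class 3. On the letter E that is Eb.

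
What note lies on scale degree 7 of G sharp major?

F##

Degree 7 takes the letter 6 steps above G, which is F.
In major, degree 7 sits 11 semitones above the tonic. G# + 11 semitones is pitch class 7, spelled on F as F##.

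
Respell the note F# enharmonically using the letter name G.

Gb

F# is pitch class 6. The letter G alone is pitch class 7.
To reach pitch class 6 from G requires an offset of -1 semitone, i.e. flat: Gb.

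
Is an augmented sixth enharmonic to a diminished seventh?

An augmented sixth spans 10 semitones; a diminished seventh spans 9.
The spans differ, so they are not enharmonic equivalents.

No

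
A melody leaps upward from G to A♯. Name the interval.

augmented second

Counting letters G–A gives a second.
G→A# = 3 semitones, 1 wider than the major second (2), so augmented.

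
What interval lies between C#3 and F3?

diminished fourth

The letter names run C→F, a span of 3 letter steps, so the interval is some kind of fourth.
C# to F is 4 semitones. A perfect fourth is 5, so 4 makes it diminished.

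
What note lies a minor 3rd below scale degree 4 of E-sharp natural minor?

Scale degree 4 of E# natural minor is A#.
A minor third (3 semitones) below A# lands on the letter F, giving F##.

F##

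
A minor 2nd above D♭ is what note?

Ebb

D up a major second is E, so the target letter is E.
From Db, a minor second is 1 semitone up: Ebb.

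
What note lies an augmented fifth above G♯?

D##

G up a perfect fifth is D, so the target letter is D.
From G#, an augmented fifth is 8 semitones up: D##.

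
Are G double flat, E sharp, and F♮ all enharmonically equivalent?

Gbb = pitch class 5 and E# = pitch class 5 and F = pitch class 5 — the same pitch class, so they are enharmonic equivalents.

Yes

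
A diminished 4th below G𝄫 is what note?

G down a perfect fourth is D, so the target letter is D.
From Gbb, a diminished fourth is 4 semitones down: Db.

Db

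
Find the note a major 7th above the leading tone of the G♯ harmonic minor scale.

E##

The leading tone of G# harmonic minor is F##.
A major seventh (11 semitones) above F## lands on the letter E, giving E##.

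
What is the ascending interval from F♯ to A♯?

Counting letters F–G–A gives a third.
F#→A# = 4 semitones, exactly the major third.

major third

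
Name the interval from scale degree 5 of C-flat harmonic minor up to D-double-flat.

diminished fifth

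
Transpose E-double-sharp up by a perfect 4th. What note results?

A##

E up a perfect fourth is A, so the target letter is A.
From E##, a perfect fourth is 5 semitones up: A##.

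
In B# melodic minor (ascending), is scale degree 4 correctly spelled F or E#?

Each scale degree takes a distinct letter name. Degree 4 of a scale on B must use the letter E.
E# and F are enharmonically the same pitch, but only E# uses the letter E, so it is the correct spelling here.

E#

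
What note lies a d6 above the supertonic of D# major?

The supertonic of D# major is E#.
A diminished sixth (7 semitones) above E# lands on the letter C, giving C.

C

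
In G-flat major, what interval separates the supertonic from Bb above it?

major second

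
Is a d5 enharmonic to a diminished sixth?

A diminished fifth spans 6 semitones; a diminished sixth spans 7.
The spans differ, so they are not enharmonic equivalents.

No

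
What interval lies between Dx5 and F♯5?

diminished third

The letter names run D→F, a span of 2 letter steps, so the interval is some kind of third.
D## to F# is 2 semitones. A major third is 4, so 2 makes it diminished.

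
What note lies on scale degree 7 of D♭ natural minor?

Cb

The Db natural minor scale runs Db Eb Fb Gb Ab Bbb Cb.
Degree 7 is Cb.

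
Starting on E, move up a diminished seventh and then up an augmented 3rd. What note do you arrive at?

A diminished seventh up from E is Db (letter D, 9 semitones up).
An augmented third up from Db is F# (letter F, 5 semitones up).

F#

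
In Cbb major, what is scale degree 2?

The Cbb major scale runs Cbb Dbb Ebb Fbb Gbb Abb Bbb.
Degree 2 is Dbb.

Dbb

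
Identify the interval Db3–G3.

augmented fourth

The letter names run D→G, a span of 3 letter steps, so the interval is some kind of fourth.
Db to G is 6 semitones. A perfect fourth is 5, so 6 makes it augmented.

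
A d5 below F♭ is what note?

Bb

F down a perfect fifth is Bb, so the target letter is B.
From Fb, a diminished fifth is 6 semitones down: Bb.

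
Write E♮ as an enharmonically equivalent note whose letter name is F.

Plain F sits 1 semitone above E, so on the letter F the same pitch needs a flat: Fb.

Fb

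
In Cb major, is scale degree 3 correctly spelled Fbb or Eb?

Eb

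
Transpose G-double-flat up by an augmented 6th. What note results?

Eb

G up a major sixth is E, so the target letter is E.
From Gbb, an augmented sixth is 10 semitones up: Eb.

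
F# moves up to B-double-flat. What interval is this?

The letter names run F→B, a span of 3 letter steps, so the interval is some kind of fourth.
F# to Bbb is 3 semitones. A perfect fourth is 5, so 3 makes it doubly diminished.

doubly diminished fourth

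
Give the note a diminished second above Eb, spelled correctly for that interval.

Fbb

E up a major second is F#, so the target letter is F.
From Eb, a diminished second is 0 semitones up: Fbb.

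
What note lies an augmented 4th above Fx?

B##

A fourth above F lands on the letter B.
An augmented fourth spans 6 semitones, so F## moves to pitch class 1. On the letter B that is B##.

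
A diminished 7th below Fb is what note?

A seventh below F lands on the letter G.
A diminished seventh spans 9 semitones, so Fb moves to pitch class 7. On the letter G that is G.

G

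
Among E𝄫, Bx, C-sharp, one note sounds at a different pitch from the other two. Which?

Ebb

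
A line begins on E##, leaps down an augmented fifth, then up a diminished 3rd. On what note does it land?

An augmented fifth down from E## is A# (letter A, 8 semitones down).
A diminished third up from A# is C (letter C, 2 semitones up).

C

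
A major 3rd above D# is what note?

F##

A third above D lands on the letter F.
A major third spans 4 semitones, so D# moves to pitch class 7. On the letter F that is F##.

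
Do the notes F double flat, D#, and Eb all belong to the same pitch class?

Yes

Fbb is pitch class 3; D# is pitch class 3; Eb is pitch class 3.
All spellings map to pitch class 3, so they are enharmonically equivalent.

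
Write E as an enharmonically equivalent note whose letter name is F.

E is pitch class 4. The letter F alone is pitch class 5.
To reach pitch class 4 from F requires an offset of -1 semitone, i.e. flat: Fb.

Fb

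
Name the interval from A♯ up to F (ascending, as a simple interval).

diminished sixth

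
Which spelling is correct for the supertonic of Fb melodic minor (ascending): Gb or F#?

Each scale degree takes a distinct letter name. Degree 2 of a scale on F must use the letter G.
Gb and F# are enharmonically the same pitch, but only Gb uses the letter G, so it is the correct spelling here.

Gb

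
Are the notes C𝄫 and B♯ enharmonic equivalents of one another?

No

Cbb is pitch class 10; B# is pitch class 0.
The pitch classes differ (10 vs. 0), so they are not enharmonic equivalents.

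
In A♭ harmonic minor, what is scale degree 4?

Degree 4 takes the letter 3 steps above A, which is D.
In harmonic minor, degree 4 sits 5 semitones above the tonic. Ab + 5 semitones is pitch class 1, spelled on D as Db.

Db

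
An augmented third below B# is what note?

G

A third below B lands on the letter G.
An augmented third spans 5 semitones, so B# moves to pitch class 7. On the letter G that is G.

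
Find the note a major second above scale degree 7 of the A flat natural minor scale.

Ab

Scale degree 7 of Ab natural minor is Gb.
A major second (2 semitones) above Gb lands on the letter A, giving Ab.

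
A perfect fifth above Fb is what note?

Cb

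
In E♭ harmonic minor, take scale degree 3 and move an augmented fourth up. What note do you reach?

C

Scale degree 3 of Eb harmonic minor is Gb.
An augmented fourth (6 semitones) above Gb lands on the letter C, giving C.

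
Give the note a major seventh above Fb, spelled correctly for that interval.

A seventh above F lands on the letter E.
A major seventh spans 11 semitones, so Fb moves to pitch class 3. On the letter E that is Eb.

Eb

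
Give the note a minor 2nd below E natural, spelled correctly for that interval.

E down a major second is D, so the target letter is D.
From E, a minor second is 1 semitone down: D#.

D#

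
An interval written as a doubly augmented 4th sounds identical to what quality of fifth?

perfect

A doubly augmented fourth spans 7 semitones.
A fifth spanning 7 semitones is perfect (the perfect fifth is 7).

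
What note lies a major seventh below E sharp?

A seventh below E lands on the letter F.
A major seventh spans 11 semitones, so E# moves to pitch class 6. On the letter F that is F#.

F#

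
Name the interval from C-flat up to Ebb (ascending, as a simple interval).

Counting letters C–D–E gives a third.
Cb→Ebb = 3 semitones, 1 narrower than the major third (4), so minor.

minor third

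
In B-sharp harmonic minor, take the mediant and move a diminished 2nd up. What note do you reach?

Eb

The mediant of B# harmonic minor is D#.
A diminished second (0 semitones) above D# lands on the letter E, giving Eb.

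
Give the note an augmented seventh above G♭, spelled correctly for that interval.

A seventh above G lands on the letter F.
An augmented seventh spans 12 semitones, so Gb moves to pitch class 6. On the letter F that is F#.

F#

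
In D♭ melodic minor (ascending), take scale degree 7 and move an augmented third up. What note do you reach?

E#

Scale degree 7 of Db melodic minor (ascending) is C.
An augmented third (5 semitones) above C lands on the letter E, giving E#.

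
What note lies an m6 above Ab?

A sixth above A lands on the letter F.
A minor sixth spans 8 semitones, so Ab moves to pitch class 4. On the letter F that is Fb.

Fb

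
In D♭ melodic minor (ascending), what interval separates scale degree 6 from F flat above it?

diminished fifth

Scale degree 6 of Db melodic minor (ascending) is Bb.
Bb up to Fb: letters B→F make it a fifth; 6 semitones makes it diminished.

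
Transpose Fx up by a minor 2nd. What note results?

G#

A second above F lands on the letter G.
A minor second spans 1 semitone, so F## moves to pitch class 8. On the letter G that is G#.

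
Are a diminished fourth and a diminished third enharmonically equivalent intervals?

No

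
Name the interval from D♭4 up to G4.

augmented fourth

Counting letters D–E–F–G gives a fourth.
Db→G = 6 semitones, 1 wider than the perfect fourth (5), so augmented.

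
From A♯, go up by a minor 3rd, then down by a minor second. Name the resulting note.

B#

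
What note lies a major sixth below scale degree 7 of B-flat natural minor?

Cb

Scale degree 7 of Bb natural minor is Ab.
A major sixth (9 semitones) below Ab lands on the letter C, giving Cb.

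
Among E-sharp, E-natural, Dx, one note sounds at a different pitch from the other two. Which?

E#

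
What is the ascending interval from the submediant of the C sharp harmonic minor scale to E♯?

The submediant of C# harmonic minor is A.
A up to E#: letters A→E make it a fifth; 8 semitones makes it augmented.

augmented fifth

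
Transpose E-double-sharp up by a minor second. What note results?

E up a major second is F#, so the target letter is F.
From E##, a minor second is 1 semitone up: F##.

F##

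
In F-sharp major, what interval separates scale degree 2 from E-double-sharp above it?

Scale degree 2 of F# major is G#.
G# up to E##: letters G→E make it a sixth; 10 semitones makes it augmented.

augmented sixth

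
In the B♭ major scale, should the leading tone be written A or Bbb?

A

Each scale degree takes a distinct letter name. Degree 7 of a scale on B must use the letter A.
A and Bbb are enharmonically the same pitch, but only A uses the letter A, so it is the correct spelling here.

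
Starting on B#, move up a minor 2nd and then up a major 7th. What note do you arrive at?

A minor second up from B# is C# (letter C, 1 semitone up).
A major seventh up from C# is B# (letter B, 11 semitones up).

B#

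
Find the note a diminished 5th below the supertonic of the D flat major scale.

The supertonic of Db major is Eb.
A diminished fifth (6 semitones) below Eb lands on the letter A, giving A.

A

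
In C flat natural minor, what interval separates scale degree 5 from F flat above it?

minor seventh

Scale degree 5 of Cb natural minor is Gb.
Gb up to Fb: letters G→F make it a seventh; 10 semitones makes it minor.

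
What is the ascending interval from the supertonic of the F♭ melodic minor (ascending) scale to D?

augmented fifth

The supertonic of Fb melodic minor (ascending) is Gb.
Gb up to D: letters G→D make it a fifth; 8 semitones makes it augmented.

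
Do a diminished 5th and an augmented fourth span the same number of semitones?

A diminished fifth spans 6 semitones; an augmented fourth spans 6.
They are enharmonically equivalent.

Yes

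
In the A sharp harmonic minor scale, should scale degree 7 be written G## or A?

G##

Each scale degree takes a distinct letter name. Degree 7 of a scale on A must use the letter G.
G## and A are enharmonically the same pitch, but only G## uses the letter G, so it is the correct spelling here.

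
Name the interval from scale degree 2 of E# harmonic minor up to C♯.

Scale degree 2 of E# harmonic minor is F##.
F## up to C#: letters F→C make it a fifth; 6 semitones makes it diminished.

diminished fifth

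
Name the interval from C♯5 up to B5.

minor seventh

Counting letters C–D–E–F–G–A–B gives a seventh.
C#→B = 10 semitones, 1 narrower than the major seventh (11), so minor.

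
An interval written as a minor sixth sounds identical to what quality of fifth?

A minor sixth spans 8 semitones.
A fifth spanning 8 semitones is augmented (the perfect fifth is 7).

augmented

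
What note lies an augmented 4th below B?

F

A fourth below B lands on the letter F.
An augmented fourth spans 6 semitones, so B moves to pitch class 5. On the letter F that is F.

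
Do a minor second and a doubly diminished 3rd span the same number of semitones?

Yes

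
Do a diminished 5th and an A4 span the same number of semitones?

Yes

A diminished fifth spans 6 semitones; an augmented fourth spans 6.
They are enharmonically equivalent.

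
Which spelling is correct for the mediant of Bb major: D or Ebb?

Each scale degree takes a distinct letter name. Degree 3 of a scale on B must use the letter D.
D and Ebb are enharmonically the same pitch, but only D uses the letter D, so it is the correct spelling here.

D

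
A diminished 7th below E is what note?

F##

A seventh below E lands on the letter F.
A diminished seventh spans 9 semitones, so E moves to pitch class 7. On the letter F that is F##.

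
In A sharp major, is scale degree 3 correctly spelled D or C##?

Each scale degree takes a distinct letter name. Degree 3 of a scale on A must use the letter C.
C## and D are enharmonically the same pitch, but only C## uses the letter C, so it is the correct spelling here.

C##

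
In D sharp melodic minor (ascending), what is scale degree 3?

Degree 3 takes the letter 2 steps above D, which is F.
In melodic minor (ascending), degree 3 sits 3 semitones above the tonic. D# + 3 semitones is pitch class 6, spelled on F as F#.

F#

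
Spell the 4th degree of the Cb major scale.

Fb

Degree 4 takes the letter 3 steps above C, which is F.
In major, degree 4 sits 5 semitones above the tonic. Cb + 5 semitones is pitch class 4, spelled on F as Fb.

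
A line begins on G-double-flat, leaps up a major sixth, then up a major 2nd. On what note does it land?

A major sixth up from Gbb is Ebb (letter E, 9 semitones up).
A major second up from Ebb is Fb (letter F, 2 semitones up).

Fb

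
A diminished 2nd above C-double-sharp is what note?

D

C up a major second is D, so the target letter is D.
From C##, a diminished second is 0 semitones up: D.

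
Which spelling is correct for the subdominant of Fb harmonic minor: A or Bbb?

Bbb

Each scale degree takes a distinct letter name. Degree 4 of a scale on F must use the letter B.
Bbb and A are enharmonically the same pitch, but only Bbb uses the letter B, so it is the correct spelling here.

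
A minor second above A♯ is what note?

B

A up a major second is B, so the target letter is B.
From A#, a minor second is 1 semitone up: B.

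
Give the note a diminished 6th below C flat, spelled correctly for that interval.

E

A sixth below C lands on the letter E.
A diminished sixth spans 7 semitones, so Cb moves to pitch class 4. On the letter E that is E.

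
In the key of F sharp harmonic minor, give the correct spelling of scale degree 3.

Degree 3 takes the letter 2 steps above F, which is A.
In harmonic minor, degree 3 sits 3 semitones above the tonic. F# + 3 semitones is pitch class 9, spelled on A as A.

A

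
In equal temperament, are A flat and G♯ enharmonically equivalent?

Yes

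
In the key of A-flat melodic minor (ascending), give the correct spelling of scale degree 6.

F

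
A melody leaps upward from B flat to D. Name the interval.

major third

The letter names run B→D, a span of 2 letter steps, so the interval is some kind of third.
Bb to D is 4 semitones. A major third is 4, so 4 makes it major.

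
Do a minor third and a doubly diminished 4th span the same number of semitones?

Yes

A minor third spans 3 semitones; a doubly diminished fourth spans 3.
They are enharmonically equivalent.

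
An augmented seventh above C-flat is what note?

C up a major seventh is B, so the target letter is B.
From Cb, an augmented seventh is 12 semitones up: B.

B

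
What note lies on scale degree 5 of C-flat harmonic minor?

Gb

Degree 5 takes the letter 4 steps above C, which is G.
In harmonic minor, degree 5 sits 7 semitones above the tonic. Cb + 7 semitones is pitch class 6, spelled on G as Gb.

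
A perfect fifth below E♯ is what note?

A#

A fifth below E lands on the letter A.
A perfect fifth spans 7 semitones, so E# moves to pitch class 10. On the letter A that is A#.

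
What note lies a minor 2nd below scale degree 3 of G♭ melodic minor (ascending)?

Scale degree 3 of Gb melodic minor (ascending) is Bbb.
A minor second (1 semitone) below Bbb lands on the letter A, giving Ab.

Ab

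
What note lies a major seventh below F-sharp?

G

A seventh below F lands on the letter G.
A major seventh spans 11 semitones, so F# moves to pitch class 7. On the letter G that is G.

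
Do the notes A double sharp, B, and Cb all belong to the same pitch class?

A## = pitch class 11 and B = pitch class 11 and Cb = pitch class 11 — the same pitch class, so they are enharmonic equivalents.

Yes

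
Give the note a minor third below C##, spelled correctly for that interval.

C down a major third is Ab, so the target letter is A.
From C##, a minor third is 3 semitones down: A##.

A##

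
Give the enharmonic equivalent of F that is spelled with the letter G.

Plain G sits 2 semitones above F, so on the letter G the same pitch needs a double flat: Gbb.

Gbb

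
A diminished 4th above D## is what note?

G#

A fourth above D lands on the letter G.
A diminished fourth spans 4 semitones, so D## moves to pitch class 8. On the letter G that is G#.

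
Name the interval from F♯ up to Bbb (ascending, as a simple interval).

doubly diminished fourth

Counting letters F–G–A–B gives a fourth.
F#→Bbb = 3 semitones, 2 narrower than the perfect fourth (5), so doubly diminished.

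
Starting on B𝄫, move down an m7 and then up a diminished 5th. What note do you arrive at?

Gbb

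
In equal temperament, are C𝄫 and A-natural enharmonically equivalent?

No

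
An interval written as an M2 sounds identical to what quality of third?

diminished

A major second spans 2 semitones.
A third spanning 2 semitones is diminished (the major third is 4).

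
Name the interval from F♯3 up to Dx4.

Counting letters F–G–A–B–C–D gives a sixth.
F#→D## = 10 semitones, 1 wider than the major sixth (9), so augmented.

augmented sixth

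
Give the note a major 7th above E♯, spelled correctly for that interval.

A seventh above E lands on the letter D.
A major seventh spans 11 semitones, so E# moves to pitch class 4. On the letter D that is D##.

D##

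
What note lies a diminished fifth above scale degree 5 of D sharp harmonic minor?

E

Scale degree 5 of D# harmonic minor is A#.
A diminished fifth (6 semitones) above A# lands on the letter E, giving E.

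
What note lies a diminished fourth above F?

Bbb

A fourth above F lands on the letter B.
A diminished fourth spans 4 semitones, so F moves to pitch class 9. On the letter B that is Bbb.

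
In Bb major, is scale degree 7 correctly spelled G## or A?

Each scale degree takes a distinct letter name. Degree 7 of a scale on B must use the letter A.
A and G## are enharmonically the same pitch, but only A uses the letter A, so it is the correct spelling here.

A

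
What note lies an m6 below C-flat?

C down a major sixth is Eb, so the target letter is E.
From Cb, a minor sixth is 8 semitones down: Eb.

Eb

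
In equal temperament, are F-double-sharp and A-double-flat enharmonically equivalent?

F## = pitch class 7 and Abb = pitch class 7 — the same pitch class, so they are enharmonic equivalents.

Yes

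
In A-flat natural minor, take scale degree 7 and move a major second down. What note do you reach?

Scale degree 7 of Ab natural minor is Gb.
A major second (2 semitones) below Gb lands on the letter F, giving Fb.

Fb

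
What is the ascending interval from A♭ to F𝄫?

diminished sixth

Counting letters A–B–C–D–E–F gives a sixth.
Ab→Fbb = 7 semitones, 2 narrower than the major sixth (9), so diminished.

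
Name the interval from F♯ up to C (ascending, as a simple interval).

The letter names run F→C, a span of 4 letter steps, so the interval is some kind of fifth.
F# to C is 6 semitones. A perfect fifth is 7, so 6 makes it diminished.

diminished fifth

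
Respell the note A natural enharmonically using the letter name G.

Plain G sits 2 semitones below A, so on the letter G the same pitch needs a double sharp: G##.

G##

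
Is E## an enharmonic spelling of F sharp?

Yes

E## is pitch class 6; F# is pitch class 6.
All spellings map to pitch class 6, so they are enharmonically equivalent.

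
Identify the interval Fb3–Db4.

major sixth

The letter names run F→D, a span of 5 letter steps, so the interval is some kind of sixth.
Fb to Db is 9 semitones. A major sixth is 9, so 9 makes it major.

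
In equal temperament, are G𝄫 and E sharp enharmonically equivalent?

Gbb = pitch class 5 and E# = pitch class 5 — the same pitch class, so they are enharmonic equivalents.

Yes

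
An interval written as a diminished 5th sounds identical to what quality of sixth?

doubly diminished

A diminished fifth spans 6 semitones.
A sixth spanning 6 semitones is doubly diminished (the major sixth is 9).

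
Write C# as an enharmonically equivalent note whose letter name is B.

Plain B sits 2 semitones below C#, so on the letter B the same pitch needs a double sharp: B##.

B##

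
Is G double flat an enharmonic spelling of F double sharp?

Gbb is pitch class 5; F## is pitch class 7.
The pitch classes differ (5 vs. 7), so they are not enharmonic equivalents.

No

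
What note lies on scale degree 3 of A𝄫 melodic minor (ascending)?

Cbb

The Abb melodic minor (ascending) scale runs Abb Bbb Cbb Dbb Ebb Fb Gb.
Degree 3 is Cbb.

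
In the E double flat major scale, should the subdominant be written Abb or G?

Abb

Each scale degree takes a distinct letter name. Degree 4 of a scale on E must use the letter A.
Abb and G are enharmonically the same pitch, but only Abb uses the letter A, so it is the correct spelling here.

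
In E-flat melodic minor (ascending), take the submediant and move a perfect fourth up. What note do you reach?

F

The submediant of Eb melodic minor (ascending) is C.
A perfect fourth (5 semitones) above C lands on the letter F, giving F.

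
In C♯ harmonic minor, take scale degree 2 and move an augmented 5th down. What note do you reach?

G

Scale degree 2 of C# harmonic minor is D#.
An augmented fifth (8 semitones) below D# lands on the letter G, giving G.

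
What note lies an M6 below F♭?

Abb

A sixth below F lands on the letter A.
A major sixth spans 9 semitones, so Fb moves to pitch class 7. On the letter A that is Abb.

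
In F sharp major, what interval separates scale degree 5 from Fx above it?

augmented fourth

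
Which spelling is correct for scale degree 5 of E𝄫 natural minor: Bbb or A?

Each scale degree takes a distinct letter name. Degree 5 of a scale on E must use the letter B.
Bbb and A are enharmonically the same pitch, but only Bbb uses the letter B, so it is the correct spelling here.

Bbb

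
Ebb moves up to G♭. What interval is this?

Counting letters E–F–G gives a third.
Ebb→Gb = 4 semitones, exactly the major third.

major third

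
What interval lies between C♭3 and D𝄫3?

The letter names run C→D, a span of 1 letter step, so the interval is some kind of second.
Cb to Dbb is 1 semitone. A major second is 2, so 1 makes it minor.

minor second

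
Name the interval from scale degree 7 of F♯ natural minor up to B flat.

Scale degree 7 of F# natural minor is E.
E up to Bb: letters E→B make it a fifth; 6 semitones makes it diminished.

diminished fifth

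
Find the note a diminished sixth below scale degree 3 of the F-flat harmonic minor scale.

Scale degree 3 of Fb harmonic minor is Abb.
A diminished sixth (7 semitones) below Abb lands on the letter C, giving C.

C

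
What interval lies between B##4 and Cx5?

minor second

Counting letters B–C gives a second.
B##→C## = 1 semitone, 1 narrower than the major second (2), so minor.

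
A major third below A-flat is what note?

A down a major third is F, so the target letter is F.
From Ab, a major third is 4 semitones down: Fb.

Fb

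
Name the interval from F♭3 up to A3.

augmented third

Counting letters F–G–A gives a third.
Fb→A = 5 semitones, 1 wider than the major third (4), so augmented.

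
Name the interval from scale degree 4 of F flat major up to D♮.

augmented third

Scale degree 4 of Fb major is Bbb.
Bbb up to D: letters B→D make it a third; 5 semitones makes it augmented.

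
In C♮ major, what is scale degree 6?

A

Degree 6 takes the letter 5 steps above C, which is A.
In major, degree 6 sits 9 semitones above the tonic. C + 9 semitones is pitch class 9, spelled on A as A.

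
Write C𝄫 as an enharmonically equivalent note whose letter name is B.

Bb

Cbb is pitch class 10. The letter B alone is pitch class 11.
To reach pitch class 10 from B requires an offset of -1 semitone, i.e. flat: Bb.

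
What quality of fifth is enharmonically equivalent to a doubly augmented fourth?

perfect

A doubly augmented fourth spans 7 semitones.
A fifth spanning 7 semitones is perfect (the perfect fifth is 7).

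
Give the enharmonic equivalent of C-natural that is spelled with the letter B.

Plain B sits 1 semitone below C, so on the letter B the same pitch needs a sharp: B#.

B#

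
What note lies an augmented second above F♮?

G#

F up a major second is G, so the target letter is G.
From F, an augmented second is 3 semitones up: G#.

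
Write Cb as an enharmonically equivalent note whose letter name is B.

B

Plain B sits at the same pitch as Cb, so on the letter B the same pitch needs a natural: B.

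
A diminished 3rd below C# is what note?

A third below C lands on the letter A.
A diminished third spans 2 semitones, so C# moves to pitch class 11. On the letter A that is A##.

A##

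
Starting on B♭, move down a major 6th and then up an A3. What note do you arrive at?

F#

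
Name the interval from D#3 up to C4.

diminished seventh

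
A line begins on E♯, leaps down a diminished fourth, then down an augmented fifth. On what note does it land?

E#

A diminished fourth down from E# is B## (letter B, 4 semitones down).
An augmented fifth down from B## is E# (letter E, 8 semitones down).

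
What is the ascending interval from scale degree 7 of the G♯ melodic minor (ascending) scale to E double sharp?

Scale degree 7 of G# melodic minor (ascending) is F##.
F## up to E##: letters F→E make it a seventh; 11 semitones makes it major.

major seventh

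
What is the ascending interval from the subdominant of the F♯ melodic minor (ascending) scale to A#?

The subdominant of F# melodic minor (ascending) is B.
B up to A#: letters B→A make it a seventh; 11 semitones makes it major.

major seventh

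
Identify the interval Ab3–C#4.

The letter names run A→C, a span of 2 letter steps, so the interval is some kind of third.
Ab to C# is 5 semitones. A major third is 4, so 5 makes it augmented.

augmented third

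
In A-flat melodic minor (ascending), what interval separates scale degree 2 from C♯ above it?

augmented second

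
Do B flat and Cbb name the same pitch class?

Yes

Bb = pitch class 10 and Cbb = pitch class 10 — the same pitch class, so they are enharmonic equivalents.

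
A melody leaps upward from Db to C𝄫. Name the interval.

diminished seventh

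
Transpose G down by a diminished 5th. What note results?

C#

G down a perfect fifth is C, so the target letter is C.
From G, a diminished fifth is 6 semitones down: C#.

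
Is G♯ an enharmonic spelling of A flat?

G# = pitch class 8 and Ab = pitch class 8 — the same pitch class, so they are enharmonic equivalents.

Yes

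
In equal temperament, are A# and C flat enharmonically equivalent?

No

Two spellings are enharmonically equivalent only if they share a pitch class.
Here A# → 10, Cb → 11; 10 ≠ 11, so they are not.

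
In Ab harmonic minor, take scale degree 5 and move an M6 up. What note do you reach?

Scale degree 5 of Ab harmonic minor is Eb.
A major sixth (9 semitones) above Eb lands on the letter C, giving C.

C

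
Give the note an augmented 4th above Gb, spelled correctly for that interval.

G up a perfect fourth is C, so the target letter is C.
From Gb, an augmented fourth is 6 semitones up: C.

C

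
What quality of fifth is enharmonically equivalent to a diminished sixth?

perfect

A diminished sixth spans 7 semitones.
A fifth spanning 7 semitones is perfect (the perfect fifth is 7).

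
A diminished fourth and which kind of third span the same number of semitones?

major

A diminished fourth spans 4 semitones.
A third spanning 4 semitones is major (the major third is 4).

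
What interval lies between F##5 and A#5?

Counting letters F–G–A gives a third.
F##→A# = 3 semitones, 1 narrower than the major third (4), so minor.

minor third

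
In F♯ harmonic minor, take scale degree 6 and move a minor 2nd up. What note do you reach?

Eb

Scale degree 6 of F# harmonic minor is D.
A minor second (1 semitone) above D lands on the letter E, giving Eb.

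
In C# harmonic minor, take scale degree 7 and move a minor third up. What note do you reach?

Scale degree 7 of C# harmonic minor is B#.
A minor third (3 semitones) above B# lands on the letter D, giving D#.

D#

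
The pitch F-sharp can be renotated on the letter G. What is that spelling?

F# is pitch class 6. The letter G alone is pitch class 7.
To reach pitch class 6 from G requires an offset of -1 semitone, i.e. flat: Gb.

Gb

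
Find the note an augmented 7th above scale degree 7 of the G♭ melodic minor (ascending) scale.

E#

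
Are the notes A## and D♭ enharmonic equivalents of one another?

A## is pitch class 11; Db is pitch class 1.
The pitch classes differ (11 vs. 1), so they are not enharmonic equivalents.

No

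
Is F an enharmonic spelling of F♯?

No

F is pitch class 5; F# is pitch class 6.
The pitch classes differ (5 vs. 6), so they are not enharmonic equivalents.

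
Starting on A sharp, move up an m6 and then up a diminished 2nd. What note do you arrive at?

Gb

A minor sixth up from A# is F# (letter F, 8 semitones up).
A diminished second up from F# is Gb (letter G, 0 semitones up).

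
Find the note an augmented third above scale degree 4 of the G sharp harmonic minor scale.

E##

Scale degree 4 of G# harmonic minor is C#.
An augmented third (5 semitones) above C# lands on the letter E, giving E##.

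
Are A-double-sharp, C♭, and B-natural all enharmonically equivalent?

Yes

A## is pitch class 11; Cb is pitch class 11; B is pitch class 11.
All spellings map to pitch class 11, so they are enharmonically equivalent.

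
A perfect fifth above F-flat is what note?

Cb

A fifth above F lands on the letter C.
A perfect fifth spans 7 semitones, so Fb moves to pitch class 11. On the letter C that is Cb.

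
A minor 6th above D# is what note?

D up a major sixth is B, so the target letter is B.
From D#, a minor sixth is 8 semitones up: B.

B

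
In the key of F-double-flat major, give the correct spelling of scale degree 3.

Degree 3 takes the letter 2 steps above F, which is A.
In major, degree 3 sits 4 semitones above the tonic. Fbb + 4 semitones is pitch class 7, spelled on A as Abb.

Abb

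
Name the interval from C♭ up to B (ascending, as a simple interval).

augmented seventh

The letter names run C→B, a span of 6 letter steps, so the interval is some kind of seventh.
Cb to B is 12 semitones. A major seventh is 11, so 12 makes it augmented.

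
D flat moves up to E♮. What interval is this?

augmented second

The letter names run D→E, a span of 1 letter step, so the interval is some kind of second.
Db to E is 3 semitones. A major second is 2, so 3 makes it augmented.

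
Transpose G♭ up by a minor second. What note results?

G up a major second is A, so the target letter is A.
From Gb, a minor second is 1 semitone up: Abb.

Abb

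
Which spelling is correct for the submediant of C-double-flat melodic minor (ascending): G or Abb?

Abb

Each scale degree takes a distinct letter name. Degree 6 of a scale on C must use the letter A.
Abb and G are enharmonically the same pitch, but only Abb uses the letter A, so it is the correct spelling here.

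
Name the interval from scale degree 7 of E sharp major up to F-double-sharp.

Scale degree 7 of E# major is D##.
D## up to F##: letters D→F make it a third; 3 semitones makes it minor.

minor third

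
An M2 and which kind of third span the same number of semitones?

diminished

A major second spans 2 semitones.
A third spanning 2 semitones is diminished (the major third is 4).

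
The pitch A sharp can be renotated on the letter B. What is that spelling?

Bb

Plain B sits 1 semitone above A#, so on the letter B the same pitch needs a flat: Bb.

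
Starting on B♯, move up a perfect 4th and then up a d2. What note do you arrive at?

F

A perfect fourth up from B# is E# (letter E, 5 semitones up).
A diminished second up from E# is F (letter F, 0 semitones up).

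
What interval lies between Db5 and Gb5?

perfect fourth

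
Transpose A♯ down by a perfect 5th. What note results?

A fifth below A lands on the letter D.
A perfect fifth spans 7 semitones, so A# moves to pitch class 3. On the letter D that is D#.

D#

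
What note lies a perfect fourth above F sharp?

F up a perfect fourth is Bb, so the target letter is B.
From F#, a perfect fourth is 5 semitones up: B.

B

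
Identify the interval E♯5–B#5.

perfect fifth

The letter names run E→B, a span of 4 letter steps, so the interval is some kind of fifth.
E# to B# is 7 semitones. A perfect fifth is 7, so 7 makes it perfect.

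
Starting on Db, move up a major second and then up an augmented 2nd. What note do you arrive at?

A major second up from Db is Eb (letter E, 2 semitones up).
An augmented second up from Eb is F# (letter F, 3 semitones up).

F#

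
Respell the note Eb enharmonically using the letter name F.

Plain F sits 2 semitones above Eb, so on the letter F the same pitch needs a double flat: Fbb.

Fbb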